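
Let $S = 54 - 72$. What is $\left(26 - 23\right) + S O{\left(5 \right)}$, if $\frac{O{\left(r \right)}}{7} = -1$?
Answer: $129$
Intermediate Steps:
$O{\left(r \right)} = -7$ ($O{\left(r \right)} = 7 \left(-1\right) = -7$)
$S = -18$
$\left(26 - 23\right) + S O{\left(5 \right)} = \left(26 - 23\right) - -126 = \left(26 - 23\right) + 126 = 3 + 126 = 129$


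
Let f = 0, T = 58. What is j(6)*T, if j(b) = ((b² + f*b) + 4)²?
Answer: 92800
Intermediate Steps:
j(b) = (4 + b²)² (j(b) = ((b² + 0*b) + 4)² = ((b² + 0) + 4)² = (b² + 4)² = (4 + b²)²)
j(6)*T = (4 + 6²)²*58 = (4 + 36)²*58 = 40²*58 = 1600*58 = 92800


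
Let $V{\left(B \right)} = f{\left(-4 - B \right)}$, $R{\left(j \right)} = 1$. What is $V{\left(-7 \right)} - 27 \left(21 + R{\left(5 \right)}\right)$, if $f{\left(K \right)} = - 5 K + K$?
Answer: $-606$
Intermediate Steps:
$f{\left(K \right)} = - 4 K$
$V{\left(B \right)} = 16 + 4 B$ ($V{\left(B \right)} = - 4 \left(-4 - B\right) = 16 + 4 B$)
$V{\left(-7 \right)} - 27 \left(21 + R{\left(5 \right)}\right) = \left(16 + 4 \left(-7\right)\right) - 27 \left(21 + 1\right) = \left(16 - 28\right) - 594 = -12 - 594 = -606$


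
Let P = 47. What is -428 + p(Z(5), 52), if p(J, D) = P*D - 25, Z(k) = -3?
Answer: 1991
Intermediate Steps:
p(J, D) = -25 + 47*D (p(J, D) = 47*D - 25 = -25 + 47*D)
-428 + p(Z(5), 52) = -428 + (-25 + 47*52) = -428 + (-25 + 2444) = -428 + 2419 = 1991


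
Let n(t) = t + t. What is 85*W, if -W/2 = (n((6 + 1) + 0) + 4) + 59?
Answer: -13090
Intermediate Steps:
n(t) = 2*t
W = -154 (W = -2*((2*((6 + 1) + 0) + 4) + 59) = -2*((2*(7 + 0) + 4) + 59) = -2*((2*7 + 4) + 59) = -2*((14 + 4) + 59) = -2*(18 + 59) = -2*77 = -154)
85*W = 85*(-154) = -13090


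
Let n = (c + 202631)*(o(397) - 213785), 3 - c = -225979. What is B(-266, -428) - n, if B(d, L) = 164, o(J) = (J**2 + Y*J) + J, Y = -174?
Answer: 53515333505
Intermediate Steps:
c = 225982 (c = 3 - 1*(-225979) = 3 + 225979 = 225982)
o(J) = J**2 - 173*J (o(J) = (J**2 - 174*J) + J = J**2 - 173*J)
n = -53515333341 (n = (225982 + 202631)*(397*(-173 + 397) - 213785) = 428613*(397*224 - 213785) = 428613*(88928 - 213785) = 428613*(-124857) = -53515333341)
B(-266, -428) - n = 164 - 1*(-53515333341) = 164 + 53515333341 = 53515333505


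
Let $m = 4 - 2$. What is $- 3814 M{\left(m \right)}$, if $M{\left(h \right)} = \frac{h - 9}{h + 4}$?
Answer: $\frac{13349}{3} \approx 4449.7$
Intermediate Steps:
$m = 2$ ($m = 4 - 2 = 2$)
$M{\left(h \right)} = \frac{-9 + h}{4 + h}$
$- 3814 M{\left(m \right)} = - 3814 \frac{-9 + 2}{4 + 2} = - 3814 \cdot \frac{1}{6} \left(-7\right) = \left(-3814\right) \left(- \frac{7}{6}\right) = \frac{13349}{3}$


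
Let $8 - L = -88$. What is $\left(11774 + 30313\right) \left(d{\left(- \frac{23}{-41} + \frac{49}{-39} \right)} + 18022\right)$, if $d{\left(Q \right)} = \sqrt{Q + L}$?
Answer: $758491914 + \frac{28058 \sqrt{60918702}}{533} \approx 7.589 \cdot 10^{8}$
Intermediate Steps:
$L = 96$ ($L = 8 - -88 = 8 + 88 = 96$)
$d{\left(Q \right)} = \sqrt{96 + Q}$ ($d{\left(Q \right)} = \sqrt{Q + 96} = \sqrt{96 + Q}$)
$\left(11774 + 30313\right) \left(d{\left(- \frac{23}{-41} + \frac{49}{-39} \right)} + 18022\right) = \left(11774 + 30313\right) \left(\sqrt{96 + \left(- \frac{23}{-41} + \frac{49}{-39}\right)} + 18022\right) = 42087 \left(\sqrt{96 + \left(\left(-23\right) \left(- \frac{1}{41}\right) + 49 \left(- \frac{1}{39}\right)\right)} + 18022\right) = 42087 \left(\sqrt{96 + \left(\frac{23}{41} - \frac{49}{39}\right)} + 18022\right) = 42087 \left(\sqrt{96 - \frac{1112}{1599}} + 18022\right) = 42087 \left(\sqrt{\frac{152392}{1599}} + 18022\right) = 42087 \left(\frac{2 \sqrt{60918702}}{1599} + 18022\right) = 42087 \left(18022 + \frac{2 \sqrt{60918702}}{1599}\right) = 758491914 + \frac{28058 \sqrt{60918702}}{533}$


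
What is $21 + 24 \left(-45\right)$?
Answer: $-1059$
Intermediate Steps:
$21 + 24 \left(-45\right) = 21 - 1080 = -1059$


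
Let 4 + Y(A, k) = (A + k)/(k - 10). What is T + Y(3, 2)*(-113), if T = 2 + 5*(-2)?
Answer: 4117/8 ≈ 514.63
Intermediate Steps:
Y(A, k) = -4 + (A + k)/(-10 + k) (Y(A, k) = -4 + (A + k)/(k - 10) = -4 + (A + k)/(-10 + k))
T = -8 (T = 2 - 10 = -8)
T + Y(3, 2)*(-113) = -8 + ((40 + 3 - 3*2)/(-10 + 2))*(-113) = -8 + ((40 + 3 - 6)/(-8))*(-113) = -8 - ⅛*37*(-113) = -8 - 37/8*(-113) = -8 + 4181/8 = 4117/8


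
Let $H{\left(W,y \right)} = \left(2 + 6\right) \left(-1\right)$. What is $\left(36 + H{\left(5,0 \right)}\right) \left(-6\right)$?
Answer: $-168$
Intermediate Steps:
$H{\left(W,y \right)} = -8$ ($H{\left(W,y \right)} = 8 \left(-1\right) = -8$)
$\left(36 + H{\left(5,0 \right)}\right) \left(-6\right) = \left(36 - 8\right) \left(-6\right) = 28 \left(-6\right) = -168$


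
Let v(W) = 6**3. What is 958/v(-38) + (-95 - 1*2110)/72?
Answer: -5657/216 ≈ -26.190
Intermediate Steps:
v(W) = 216
958/v(-38) + (-95 - 1*2110)/72 = 958/216 + (-95 - 1*2110)/72 = 958*(1/216) + (-95 - 2110)*(1/72) = 479/108 - 2205*1/72 = 479/108 - 245/8 = -5657/216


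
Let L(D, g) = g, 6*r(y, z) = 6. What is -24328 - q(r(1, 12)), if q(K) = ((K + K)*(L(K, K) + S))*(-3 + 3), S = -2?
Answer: -24328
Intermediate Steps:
r(y, z) = 1 (r(y, z) = (⅙)*6 = 1)
q(K) = 0 (q(K) = ((K + K)*(K - 2))*(-3 + 3) = ((2*K)*(-2 + K))*0 = (2*K*(-2 + K))*0 = 0)
-24328 - q(r(1, 12)) = -24328 - 1*0 = -24328 + 0 = -24328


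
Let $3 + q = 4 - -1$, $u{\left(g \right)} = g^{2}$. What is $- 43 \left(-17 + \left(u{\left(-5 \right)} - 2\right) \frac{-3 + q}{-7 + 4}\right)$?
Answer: $\frac{1204}{3} \approx 401.33$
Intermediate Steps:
$q = 2$ ($q = -3 + \left(4 - -1\right) = -3 + \left(4 + 1\right) = -3 + 5 = 2$)
$- 43 \left(-17 + \left(u{\left(-5 \right)} - 2\right) \frac{-3 + q}{-7 + 4}\right) = - 43 \left(-17 + \left(\left(-5\right)^{2} - 2\right) \frac{-3 + 2}{-7 + 4}\right) = - 43 \left(-17 + \left(25 - 2\right) \left(- \frac{1}{-3}\right)\right) = - 43 \left(-17 + 23 \left(\left(-1\right) \left(- \frac{1}{3}\right)\right)\right) = - 43 \left(-17 + 23 \cdot \frac{1}{3}\right) = - 43 \left(-17 + \frac{23}{3}\right) = \left(-43\right) \left(- \frac{28}{3}\right) = \frac{1204}{3}$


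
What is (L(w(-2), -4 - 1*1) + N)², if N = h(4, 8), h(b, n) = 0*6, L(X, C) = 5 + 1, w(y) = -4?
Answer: 36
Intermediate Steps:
L(X, C) = 6
h(b, n) = 0
N = 0
(L(w(-2), -4 - 1*1) + N)² = (6 + 0)² = 6² = 36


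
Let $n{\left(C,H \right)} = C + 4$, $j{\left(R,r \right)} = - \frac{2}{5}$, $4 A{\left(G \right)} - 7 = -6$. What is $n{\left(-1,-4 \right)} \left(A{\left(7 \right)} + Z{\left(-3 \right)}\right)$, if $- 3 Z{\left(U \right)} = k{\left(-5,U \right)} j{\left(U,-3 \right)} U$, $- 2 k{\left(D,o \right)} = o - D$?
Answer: $\frac{39}{20} \approx 1.95$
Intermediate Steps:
$A{\left(G \right)} = \frac{1}{4}$ ($A{\left(G \right)} = \frac{7}{4} + \frac{1}{4} \left(-6\right) = \frac{7}{4} - \frac{3}{2} = \frac{1}{4}$)
$k{\left(D,o \right)} = \frac{D}{2} - \frac{o}{2}$ ($k{\left(D,o \right)} = - \frac{o - D}{2} = \frac{D}{2} - \frac{o}{2}$)
$j{\left(R,r \right)} = - \frac{2}{5}$ ($j{\left(R,r \right)} = \left(-2\right) \frac{1}{5} = - \frac{2}{5}$)
$n{\left(C,H \right)} = 4 + C$
$Z{\left(U \right)} = - \frac{U \left(1 + \frac{U}{5}\right)}{3}$ ($Z{\left(U \right)} = - \frac{\left(\frac{1}{2} \left(-5\right) - \frac{U}{2}\right) \left(- \frac{2}{5}\right) U}{3} = - \frac{\left(- \frac{5}{2} - \frac{U}{2}\right) \left(- \frac{2}{5}\right) U}{3} = - \frac{\left(1 + \frac{U}{5}\right) U}{3} = - \frac{U \left(1 + \frac{U}{5}\right)}{3}$)
$n{\left(-1,-4 \right)} \left(A{\left(7 \right)} + Z{\left(-3 \right)}\right) = \left(4 - 1\right) \left(\frac{1}{4} - - \frac{5 - 3}{5}\right) = 3 \left(\frac{1}{4} - \left(- \frac{1}{5}\right) 2\right) = 3 \left(\frac{1}{4} + \frac{2}{5}\right) = 3 \cdot \frac{13}{20} = \frac{39}{20}$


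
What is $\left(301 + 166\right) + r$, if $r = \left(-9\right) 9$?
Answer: $386$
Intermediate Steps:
$r = -81$
$\left(301 + 166\right) + r = \left(301 + 166\right) - 81 = 467 - 81 = 386$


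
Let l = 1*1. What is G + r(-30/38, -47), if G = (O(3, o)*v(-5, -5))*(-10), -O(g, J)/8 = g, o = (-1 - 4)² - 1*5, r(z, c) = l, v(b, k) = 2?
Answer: 481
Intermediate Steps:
l = 1
r(z, c) = 1
o = 20 (o = (-5)² - 5 = 25 - 5 = 20)
O(g, J) = -8*g
G = 480 (G = (-8*3*2)*(-10) = -24*2*(-10) = -48*(-10) = 480)
G + r(-30/38, -47) = 480 + 1 = 481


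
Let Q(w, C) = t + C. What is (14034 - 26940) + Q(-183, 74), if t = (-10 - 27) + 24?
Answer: -12845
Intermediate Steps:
t = -13 (t = -37 + 24 = -13)
Q(w, C) = -13 + C
(14034 - 26940) + Q(-183, 74) = (14034 - 26940) + (-13 + 74) = -12906 + 61 = -12845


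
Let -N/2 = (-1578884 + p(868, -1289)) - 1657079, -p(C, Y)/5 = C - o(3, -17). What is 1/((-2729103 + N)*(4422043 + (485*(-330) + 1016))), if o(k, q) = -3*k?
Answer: 1/15993074723337 ≈ 6.2527e-14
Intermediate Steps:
p(C, Y) = -45 - 5*C (p(C, Y) = -5*(C - (-3)*3) = -5*(C - 1*(-9)) = -5*(C + 9) = -5*(9 + C) = -45 - 5*C)
N = 6480696 (N = -2*((-1578884 + (-45 - 5*868)) - 1657079) = -2*((-1578884 + (-45 - 4340)) - 1657079) = -2*((-1578884 - 4385) - 1657079) = -2*(-1583269 - 1657079) = -2*(-3240348) = 6480696)
1/((-2729103 + N)*(4422043 + (485*(-330) + 1016))) = 1/((-2729103 + 6480696)*(4422043 + (485*(-330) + 1016))) = 1/(3751593*(4422043 + (-160050 + 1016))) = 1/(3751593*(4422043 - 159034)) = 1/(3751593*4263009) = 1/15993074723337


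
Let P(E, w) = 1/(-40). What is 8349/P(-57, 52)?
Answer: -333960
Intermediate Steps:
P(E, w) = -1/40
8349/P(-57, 52) = 8349/(-1/40) = 8349*(-40) = -333960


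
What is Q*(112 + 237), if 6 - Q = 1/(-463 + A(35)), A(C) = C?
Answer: 896581/428 ≈ 2094.8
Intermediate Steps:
Q = 2569/428 (Q = 6 - 1/(-463 + 35) = 6 - 1/(-428) = 6 - 1*(-1/428) = 6 + 1/428 = 2569/428 ≈ 6.0023)
Q*(112 + 237) = 2569*(112 + 237)/428 = (2569/428)*349 = 896581/428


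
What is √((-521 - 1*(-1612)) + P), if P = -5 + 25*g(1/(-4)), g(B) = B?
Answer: √4319/2 ≈ 32.860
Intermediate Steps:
P = -45/4 (P = -5 + 25/(-4) = -5 + 25*(-¼) = -5 - 25/4 = -45/4 ≈ -11.250)
√((-521 - 1*(-1612)) + P) = √((-521 - 1*(-1612)) - 45/4) = √((-521 + 1612) - 45/4) = √(1091 - 45/4) = √(4319/4) = √4319/2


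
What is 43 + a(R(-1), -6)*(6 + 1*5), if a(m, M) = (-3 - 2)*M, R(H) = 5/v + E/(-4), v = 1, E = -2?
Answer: 373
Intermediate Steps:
R(H) = 11/2 (R(H) = 5/1 - 2/(-4) = 5*1 - 2*(-¼) = 5 + ½ = 11/2)
a(m, M) = -5*M
43 + a(R(-1), -6)*(6 + 1*5) = 43 + (-5*(-6))*(6 + 1*5) = 43 + 30*(6 + 5) = 43 + 30*11 = 43 + 330 = 373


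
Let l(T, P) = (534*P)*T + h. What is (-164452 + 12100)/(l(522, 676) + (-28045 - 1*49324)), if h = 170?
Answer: -50784/62785483 ≈ -0.00080885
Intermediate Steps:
l(T, P) = 170 + 534*P*T (l(T, P) = (534*P)*T + 170 = 534*P*T + 170 = 170 + 534*P*T)
(-164452 + 12100)/(l(522, 676) + (-28045 - 1*49324)) = (-164452 + 12100)/((170 + 534*676*522) + (-28045 - 1*49324)) = -152352/((170 + 188433648) + (-28045 - 49324)) = -152352/(188433818 - 77369) = -152352/188356449 = -152352*1/188356449 = -50784/62785483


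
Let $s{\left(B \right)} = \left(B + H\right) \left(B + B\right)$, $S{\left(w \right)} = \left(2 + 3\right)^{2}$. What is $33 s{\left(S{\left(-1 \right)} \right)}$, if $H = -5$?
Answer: $33000$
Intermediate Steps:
$S{\left(w \right)} = 25$ ($S{\left(w \right)} = 5^{2} = 25$)
$s{\left(B \right)} = 2 B \left(-5 + B\right)$ ($s{\left(B \right)} = \left(B - 5\right) \left(B + B\right) = \left(-5 + B\right) 2 B = 2 B \left(-5 + B\right)$)
$33 s{\left(S{\left(-1 \right)} \right)} = 33 \cdot 2 \cdot 25 \left(-5 + 25\right) = 33 \cdot 2 \cdot 25 \cdot 20 = 33 \cdot 1000 = 33000$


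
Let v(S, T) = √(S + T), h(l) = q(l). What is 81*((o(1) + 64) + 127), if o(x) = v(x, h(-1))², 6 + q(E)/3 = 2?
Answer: 14580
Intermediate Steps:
q(E) = -12 (q(E) = -18 + 3*2 = -18 + 6 = -12)
h(l) = -12
o(x) = -12 + x (o(x) = (√(x - 12))² = (√(-12 + x))² = -12 + x)
81*((o(1) + 64) + 127) = 81*(((-12 + 1) + 64) + 127) = 81*((-11 + 64) + 127) = 81*(53 + 127) = 81*180 = 14580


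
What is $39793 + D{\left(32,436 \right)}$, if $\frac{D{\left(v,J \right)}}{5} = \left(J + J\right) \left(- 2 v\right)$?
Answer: $-239247$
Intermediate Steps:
$D{\left(v,J \right)} = - 20 J v$ ($D{\left(v,J \right)} = 5 \left(J + J\right) \left(- 2 v\right) = 5 \cdot 2 J \left(- 2 v\right) = 5 \left(- 4 J v\right) = - 20 J v$)
$39793 + D{\left(32,436 \right)} = 39793 - 8720 \cdot 32 = 39793 - 279040 = -239247$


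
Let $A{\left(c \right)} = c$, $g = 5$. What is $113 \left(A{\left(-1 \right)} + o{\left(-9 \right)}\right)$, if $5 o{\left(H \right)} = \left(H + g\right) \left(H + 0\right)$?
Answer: $\frac{3503}{5} \approx 700.6$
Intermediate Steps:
$o{\left(H \right)} = \frac{H \left(5 + H\right)}{5}$ ($o{\left(H \right)} = \frac{\left(H + 5\right) \left(H + 0\right)}{5} = \frac{\left(5 + H\right) H}{5} = \frac{H \left(5 + H\right)}{5}$)
$113 \left(A{\left(-1 \right)} + o{\left(-9 \right)}\right) = 113 \left(-1 + \frac{1}{5} \left(-9\right) \left(5 - 9\right)\right) = 113 \left(-1 + \frac{1}{5} \left(-9\right) \left(-4\right)\right) = 113 \left(-1 + \frac{36}{5}\right) = 113 \cdot \frac{31}{5} = \frac{3503}{5}$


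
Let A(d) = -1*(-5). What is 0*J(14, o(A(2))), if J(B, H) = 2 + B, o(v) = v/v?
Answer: 0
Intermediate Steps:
A(d) = 5
o(v) = 1
0*J(14, o(A(2))) = 0*(2 + 14) = 0*16 = 0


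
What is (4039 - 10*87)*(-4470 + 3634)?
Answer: -2649284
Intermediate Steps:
(4039 - 10*87)*(-4470 + 3634) = (4039 - 870)*(-836) = 3169*(-836) = -2649284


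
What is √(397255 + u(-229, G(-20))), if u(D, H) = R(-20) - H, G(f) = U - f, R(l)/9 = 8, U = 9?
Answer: √397298 ≈ 630.32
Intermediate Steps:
R(l) = 72 (R(l) = 9*8 = 72)
G(f) = 9 - f
u(D, H) = 72 - H
√(397255 + u(-229, G(-20))) = √(397255 + (72 - (9 - 1*(-20)))) = √(397255 + (72 - (9 + 20))) = √(397255 + (72 - 1*29)) = √(397255 + (72 - 29)) = √(397255 + 43) = √397298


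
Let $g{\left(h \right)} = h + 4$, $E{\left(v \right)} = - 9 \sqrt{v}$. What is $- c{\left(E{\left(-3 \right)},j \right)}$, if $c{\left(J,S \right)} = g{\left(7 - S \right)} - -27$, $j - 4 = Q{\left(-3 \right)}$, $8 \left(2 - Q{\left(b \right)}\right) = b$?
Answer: $- \frac{253}{8} \approx -31.625$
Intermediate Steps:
$g{\left(h \right)} = 4 + h$
$Q{\left(b \right)} = 2 - \frac{b}{8}$
$j = \frac{51}{8}$ ($j = 4 + \left(2 - - \frac{3}{8}\right) = 4 + \left(2 + \frac{3}{8}\right) = 4 + \frac{19}{8} = \frac{51}{8} \approx 6.375$)
$c{\left(J,S \right)} = 38 - S$ ($c{\left(J,S \right)} = \left(4 - \left(-7 + S\right)\right) - -27 = \left(11 - S\right) + 27 = 38 - S$)
$- c{\left(E{\left(-3 \right)},j \right)} = - (38 - \frac{51}{8}) = \left(-1\right) \frac{253}{8} = - \frac{253}{8}$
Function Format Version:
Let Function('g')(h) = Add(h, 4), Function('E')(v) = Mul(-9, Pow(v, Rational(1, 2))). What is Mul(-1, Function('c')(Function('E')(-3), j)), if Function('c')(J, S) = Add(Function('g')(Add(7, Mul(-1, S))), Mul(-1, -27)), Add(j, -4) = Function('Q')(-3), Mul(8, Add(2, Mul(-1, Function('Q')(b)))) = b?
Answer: Rational(-253, 8) ≈ -31.625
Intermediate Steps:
Function('g')(h) = Add(4, h)
Function('Q')(b) = Add(2, Mul(Rational(-1, 8), b))
j = Rational(51, 8) (j = Add(4, Add(2, Mul(Rational(-1, 8), -3))) = Add(4, Add(2, Rational(3, 8))) = Add(4, Rational(19, 8)) = Rational(51, 8) ≈ 6.3750)
Function('c')(J, S) = Add(38, Mul(-1, S)) (Function('c')(J, S) = Add(Add(4, Add(7, Mul(-1, S))), Mul(-1, -27)) = Add(Add(11, Mul(-1, S)), 27) = Add(38, Mul(-1, S)))
Mul(-1, Function('c')(Function('E')(-3), j)) = Mul(-1, Add(38, Mul(-1, Rational(51, 8)))) = Mul(-1, Add(38, Rational(-51, 8))) = Mul(-1, Rational(253, 8)) = Rational(-253, 8)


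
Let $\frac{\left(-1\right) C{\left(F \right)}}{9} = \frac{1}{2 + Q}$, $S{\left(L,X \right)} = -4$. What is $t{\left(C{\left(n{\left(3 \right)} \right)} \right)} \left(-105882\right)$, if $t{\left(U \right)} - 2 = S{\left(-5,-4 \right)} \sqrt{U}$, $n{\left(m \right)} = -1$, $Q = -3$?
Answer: $1058820$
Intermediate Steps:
$C{\left(F \right)} = 9$ ($C{\left(F \right)} = - \frac{9}{2 - 3} = - \frac{9}{-1} = \left(-9\right) \left(-1\right) = 9$)
$t{\left(U \right)} = 2 - 4 \sqrt{U}$
$t{\left(C{\left(n{\left(3 \right)} \right)} \right)} \left(-105882\right) = \left(2 - 4 \sqrt{9}\right) \left(-105882\right) = \left(2 - 12\right) \left(-105882\right) = \left(-10\right) \left(-105882\right) = 1058820$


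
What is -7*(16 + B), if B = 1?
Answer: -119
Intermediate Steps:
-7*(16 + B) = -7*(16 + 1) = -7*17 = -119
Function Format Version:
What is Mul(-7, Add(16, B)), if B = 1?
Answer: -119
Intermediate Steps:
Mul(-7, Add(16, B)) = Mul(-7, Add(16, 1)) = Mul(-7, 17) = -119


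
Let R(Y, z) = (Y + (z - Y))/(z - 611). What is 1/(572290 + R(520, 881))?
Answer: 270/154519181 ≈ 1.7474e-6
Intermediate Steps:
R(Y, z) = z/(-611 + z)
1/(572290 + R(520, 881)) = 1/(572290 + 881/(-611 + 881)) = 1/(572290 + 881/270) = 1/(154519181/270) = 270/154519181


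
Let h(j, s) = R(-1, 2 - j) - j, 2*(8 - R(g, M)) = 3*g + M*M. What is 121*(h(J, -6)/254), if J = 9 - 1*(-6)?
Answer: -5445/127 ≈ -42.874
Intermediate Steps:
R(g, M) = 8 - 3*g/2 - M²/2 (R(g, M) = 8 - (3*g + M*M)/2 = 8 - (3*g + M²)/2 = 8 - (M² + 3*g)/2 = 8 + (-3*g/2 - M²/2) = 8 - 3*g/2 - M²/2)
J = 15 (J = 9 + 6 = 15)
h(j, s) = 19/2 - j - (2 - j)²/2 (h(j, s) = (8 - 3/2*(-1) - (2 - j)²/2) - j = (8 + 3/2 - (2 - j)²/2) - j = (19/2 - (2 - j)²/2) - j = 19/2 - j - (2 - j)²/2)
121*(h(J, -6)/254) = 121*((15/2 + 15 - ½*15²)/254) = 121*((15/2 + 15 - ½*225)*(1/254)) = 121*((15/2 + 15 - 225/2)*(1/254)) = 121*(-90*1/254) = 121*(-45/127) = -5445/127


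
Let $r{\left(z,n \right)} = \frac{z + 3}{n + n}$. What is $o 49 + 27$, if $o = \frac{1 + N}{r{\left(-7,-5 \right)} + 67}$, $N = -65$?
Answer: $- \frac{6581}{337} \approx -19.528$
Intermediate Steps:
$r{\left(z,n \right)} = \frac{3 + z}{2 n}$
$o = - \frac{320}{337}$ ($o = \frac{1 - 65}{\frac{3 - 7}{2 \left(-5\right)} + 67} = - \frac{64}{\frac{1}{2} \left(- \frac{1}{5}\right) \left(-4\right) + 67} = - \frac{64}{\frac{2}{5} + 67} = - \frac{64}{\frac{337}{5}} = \left(-64\right) \frac{5}{337} = - \frac{320}{337} \approx -0.94955$)
$o 49 + 27 = \left(- \frac{320}{337}\right) 49 + 27 = - \frac{15680}{337} + 27 = - \frac{6581}{337}$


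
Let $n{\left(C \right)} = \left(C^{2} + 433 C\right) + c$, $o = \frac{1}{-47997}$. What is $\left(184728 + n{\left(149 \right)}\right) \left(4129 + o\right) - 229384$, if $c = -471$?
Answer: $\frac{17896903539284}{15999} \approx 1.1186 \cdot 10^{9}$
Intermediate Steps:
$o = - \frac{1}{47997} \approx -2.0835 \cdot 10^{-5}$
$n{\left(C \right)} = -471 + C^{2} + 433 C$ ($n{\left(C \right)} = \left(C^{2} + 433 C\right) - 471 = -471 + C^{2} + 433 C$)
$\left(184728 + n{\left(149 \right)}\right) \left(4129 + o\right) - 229384 = \left(184728 + \left(-471 + 149^{2} + 433 \cdot 149\right)\right) \left(4129 - \frac{1}{47997}\right) - 229384 = \left(184728 + \left(-471 + 22201 + 64517\right)\right) \frac{198179612}{47997} - 229384 = \left(184728 + 86247\right) \frac{198179612}{47997} - 229384 = 270975 \cdot \frac{198179612}{47997} - 229384 = \frac{17900573453900}{15999} - 229384 = \frac{17896903539284}{15999}$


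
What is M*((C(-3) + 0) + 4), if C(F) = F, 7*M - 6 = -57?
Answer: -51/7 ≈ -7.2857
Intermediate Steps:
M = -51/7 (M = 6/7 + (⅐)*(-57) = 6/7 - 57/7 = -51/7 ≈ -7.2857)
M*((C(-3) + 0) + 4) = -51*((-3 + 0) + 4)/7 = -51*(-3 + 4)/7 = -51/7*1 = -51/7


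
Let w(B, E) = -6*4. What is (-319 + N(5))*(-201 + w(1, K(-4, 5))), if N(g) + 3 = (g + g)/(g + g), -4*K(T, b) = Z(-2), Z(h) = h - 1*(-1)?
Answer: 72225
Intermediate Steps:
Z(h) = 1 + h (Z(h) = h + 1 = 1 + h)
K(T, b) = ¼ (K(T, b) = -(1 - 2)/4 = -¼*(-1) = ¼)
w(B, E) = -24
N(g) = -2 (N(g) = -3 + (g + g)/(g + g) = -3 + (2*g)/((2*g)) = -3 + (2*g)*(1/(2*g)) = -3 + 1 = -2)
(-319 + N(5))*(-201 + w(1, K(-4, 5))) = (-319 - 2)*(-201 - 24) = -321*(-225) = 72225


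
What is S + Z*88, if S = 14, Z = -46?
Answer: -4034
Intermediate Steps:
S + Z*88 = 14 - 46*88 = 14 - 4048 = -4034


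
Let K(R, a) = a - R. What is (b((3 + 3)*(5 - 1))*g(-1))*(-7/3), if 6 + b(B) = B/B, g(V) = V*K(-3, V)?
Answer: -70/3 ≈ -23.333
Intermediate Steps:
g(V) = V*(3 + V) (g(V) = V*(V - 1*(-3)) = V*(V + 3) = V*(3 + V))
b(B) = -5 (b(B) = -6 + B/B = -6 + 1 = -5)
(b((3 + 3)*(5 - 1))*g(-1))*(-7/3) = (-(-5)*(3 - 1))*(-7/3) = (-(-5)*2)*(-7*1/3) = -5*(-2)*(-7/3) = 10*(-7/3) = -70/3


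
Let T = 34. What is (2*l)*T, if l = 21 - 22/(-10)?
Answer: 7888/5 ≈ 1577.6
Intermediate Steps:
l = 116/5 (l = 21 - 22*(-1)/10 = 21 - 1*(-11/5) = 21 + 11/5 = 116/5 ≈ 23.200)
(2*l)*T = (2*(116/5))*34 = (232/5)*34 = 7888/5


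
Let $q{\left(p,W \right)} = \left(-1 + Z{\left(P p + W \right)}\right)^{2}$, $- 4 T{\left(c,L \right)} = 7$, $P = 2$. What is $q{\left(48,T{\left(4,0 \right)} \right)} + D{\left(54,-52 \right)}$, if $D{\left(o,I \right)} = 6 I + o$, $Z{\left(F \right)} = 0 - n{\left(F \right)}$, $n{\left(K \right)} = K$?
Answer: $\frac{141033}{16} \approx 8814.6$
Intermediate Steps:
$T{\left(c,L \right)} = - \frac{7}{4}$ ($T{\left(c,L \right)} = \left(- \frac{1}{4}\right) 7 = - \frac{7}{4}$)
$Z{\left(F \right)} = - F$ ($Z{\left(F \right)} = 0 - F = - F$)
$q{\left(p,W \right)} = \left(-1 - W - 2 p\right)^{2}$ ($q{\left(p,W \right)} = \left(-1 - \left(2 p + W\right)\right)^{2} = \left(-1 - \left(W + 2 p\right)\right)^{2} = \left(-1 - W - 2 p\right)^{2}$)
$D{\left(o,I \right)} = o + 6 I$
$q{\left(48,T{\left(4,0 \right)} \right)} + D{\left(54,-52 \right)} = \left(1 - \frac{7}{4} + 2 \cdot 48\right)^{2} + \left(54 + 6 \left(-52\right)\right) = \left(1 - \frac{7}{4} + 96\right)^{2} + \left(54 - 312\right) = \left(\frac{381}{4}\right)^{2} - 258 = \frac{145161}{16} - 258 = \frac{141033}{16}$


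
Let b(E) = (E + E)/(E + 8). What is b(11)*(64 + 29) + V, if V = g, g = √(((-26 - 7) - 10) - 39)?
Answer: 2046/19 + I*√82 ≈ 107.68 + 9.0554*I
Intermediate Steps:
g = I*√82 (g = √((-33 - 10) - 39) = √(-43 - 39) = √(-82) = I*√82 ≈ 9.0554*I)
V = I*√82 ≈ 9.0554*I
b(E) = 2*E/(8 + E) (b(E) = (2*E)/(8 + E) = 2*E/(8 + E))
b(11)*(64 + 29) + V = (2*11/(8 + 11))*(64 + 29) + I*√82 = (2*11/19)*93 + I*√82 = (2*11*(1/19))*93 + I*√82 = (22/19)*93 + I*√82 = 2046/19 + I*√82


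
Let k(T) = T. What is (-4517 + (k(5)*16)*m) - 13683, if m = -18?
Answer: -19640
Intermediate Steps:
(-4517 + (k(5)*16)*m) - 13683 = (-4517 + (5*16)*(-18)) - 13683 = (-4517 + 80*(-18)) - 13683 = (-4517 - 1440) - 13683 = -5957 - 13683 = -19640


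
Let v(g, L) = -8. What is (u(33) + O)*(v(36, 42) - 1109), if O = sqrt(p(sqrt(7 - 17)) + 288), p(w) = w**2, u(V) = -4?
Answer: 4468 - 1117*sqrt(278) ≈ -14156.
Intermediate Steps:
O = sqrt(278) (O = sqrt((sqrt(7 - 17))**2 + 288) = sqrt((sqrt(-10))**2 + 288) = sqrt((I*sqrt(10))**2 + 288) = sqrt(-10 + 288) = sqrt(278) ≈ 16.673)
(u(33) + O)*(v(36, 42) - 1109) = (-4 + sqrt(278))*(-8 - 1109) = (-4 + sqrt(278))*(-1117) = 4468 - 1117*sqrt(278)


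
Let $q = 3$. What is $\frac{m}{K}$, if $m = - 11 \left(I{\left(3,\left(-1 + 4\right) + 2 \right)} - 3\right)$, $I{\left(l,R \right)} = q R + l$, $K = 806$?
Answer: $- \frac{165}{806} \approx -0.20471$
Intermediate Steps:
$I{\left(l,R \right)} = l + 3 R$ ($I{\left(l,R \right)} = 3 R + l = l + 3 R$)
$m = -165$ ($m = - 11 \left(\left(3 + 3 \left(\left(-1 + 4\right) + 2\right)\right) - 3\right) = - 11 \left(\left(3 + 3 \left(3 + 2\right)\right) - 3\right) = - 11 \left(\left(3 + 3 \cdot 5\right) - 3\right) = - 11 \left(\left(3 + 15\right) - 3\right) = - 11 \left(18 - 3\right) = \left(-11\right) 15 = -165$)
$\frac{m}{K} = - \frac{165}{806}$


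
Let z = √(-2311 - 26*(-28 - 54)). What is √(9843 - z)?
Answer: √(9843 - I*√179) ≈ 99.212 - 0.0674*I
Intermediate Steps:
z = I*√179 (z = √(-2311 - 26*(-82)) = √(-2311 + 2132) = √(-179) = I*√179 ≈ 13.379*I)
√(9843 - z) = √(9843 - I*√179)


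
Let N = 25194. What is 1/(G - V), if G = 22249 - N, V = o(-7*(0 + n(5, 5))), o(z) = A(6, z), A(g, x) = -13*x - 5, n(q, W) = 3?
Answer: -1/3213 ≈ -0.00031124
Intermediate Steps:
A(g, x) = -5 - 13*x
o(z) = -5 - 13*z
V = 268 (V = -5 - (-91)*(0 + 3) = -5 - (-91)*3 = -5 - 13*(-21) = -5 + 273 = 268)
G = -2945 (G = 22249 - 1*25194 = 22249 - 25194 = -2945)
1/(G - V) = 1/(-2945 - 1*268) = 1/(-2945 - 268) = 1/(-3213) = -1/3213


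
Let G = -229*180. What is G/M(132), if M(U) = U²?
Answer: -1145/484 ≈ -2.3657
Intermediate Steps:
G = -41220
G/M(132) = -41220/(132²) = -41220/17424 = -41220*1/17424 = -1145/484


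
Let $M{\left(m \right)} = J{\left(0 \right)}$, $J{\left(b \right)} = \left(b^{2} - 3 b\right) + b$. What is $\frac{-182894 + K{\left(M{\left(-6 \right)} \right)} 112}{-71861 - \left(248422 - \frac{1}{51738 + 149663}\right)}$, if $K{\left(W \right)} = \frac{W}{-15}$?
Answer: $\frac{18417517247}{32252658241} \approx 0.57104$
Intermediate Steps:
$J{\left(b \right)} = b^{2} - 2 b$
$M{\left(m \right)} = 0$ ($M{\left(m \right)} = 0 \left(-2 + 0\right) = 0 \left(-2\right) = 0$)
$K{\left(W \right)} = - \frac{W}{15}$ ($K{\left(W \right)} = W \left(- \frac{1}{15}\right) = - \frac{W}{15}$)
$\frac{-182894 + K{\left(M{\left(-6 \right)} \right)} 112}{-71861 - \left(248422 - \frac{1}{51738 + 149663}\right)} = \frac{-182894 + \left(- \frac{1}{15}\right) 0 \cdot 112}{-71861 - \left(248422 - \frac{1}{51738 + 149663}\right)} = \frac{-182894 + 0 \cdot 112}{-71861 - \left(248422 - \frac{1}{201401}\right)} = \frac{-182894 + 0}{-71861 + \left(-248422 + \frac{1}{201401}\right)} = - \frac{182894}{-71861 - \frac{50032439221}{201401}} = - \frac{182894}{- \frac{64505316482}{201401}} = \left(-182894\right) \left(- \frac{201401}{64505316482}\right) = \frac{18417517247}{32252658241}$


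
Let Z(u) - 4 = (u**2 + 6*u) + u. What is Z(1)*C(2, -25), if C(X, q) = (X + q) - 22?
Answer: -540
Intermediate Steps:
Z(u) = 4 + u**2 + 7*u (Z(u) = 4 + ((u**2 + 6*u) + u) = 4 + (u**2 + 7*u) = 4 + u**2 + 7*u)
C(X, q) = -22 + X + q
Z(1)*C(2, -25) = (4 + 1**2 + 7*1)*(-22 + 2 - 25) = (4 + 1 + 7)*(-45) = 12*(-45) = -540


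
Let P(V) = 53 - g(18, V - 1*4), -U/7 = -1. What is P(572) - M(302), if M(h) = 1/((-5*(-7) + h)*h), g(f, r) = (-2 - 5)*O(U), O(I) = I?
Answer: 10380947/101774 ≈ 102.00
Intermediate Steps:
U = 7 (U = -7*(-1) = 7)
g(f, r) = -49 (g(f, r) = (-2 - 5)*7 = -7*7 = -49)
P(V) = 102 (P(V) = 53 - 1*(-49) = 53 + 49 = 102)
M(h) = 1/(h*(35 + h)) (M(h) = 1/((35 + h)*h) = 1/(h*(35 + h)))
P(572) - M(302) = 102 - 1/(302*(35 + 302)) = 102 - 1/(302*337) = 102 - 1*1/101774 = 102 - 1/101774 = 10380947/101774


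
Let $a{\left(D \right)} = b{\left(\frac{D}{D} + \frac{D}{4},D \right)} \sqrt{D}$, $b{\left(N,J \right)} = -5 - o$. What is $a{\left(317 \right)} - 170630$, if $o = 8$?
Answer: $-170630 - 13 \sqrt{317} \approx -1.7086 \cdot 10^{5}$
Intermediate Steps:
$b{\left(N,J \right)} = -13$ ($b{\left(N,J \right)} = -5 - 8 = -13$)
$a{\left(D \right)} = - 13 \sqrt{D}$
$a{\left(317 \right)} - 170630 = - 13 \sqrt{317} - 170630 = -170630 - 13 \sqrt{317}$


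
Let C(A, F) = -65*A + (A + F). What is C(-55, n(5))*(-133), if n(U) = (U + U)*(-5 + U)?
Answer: -468160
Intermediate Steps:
n(U) = 2*U*(-5 + U) (n(U) = (2*U)*(-5 + U) = 2*U*(-5 + U))
C(A, F) = F - 64*A
C(-55, n(5))*(-133) = (2*5*(-5 + 5) - 64*(-55))*(-133) = (2*5*0 + 3520)*(-133) = (0 + 3520)*(-133) = 3520*(-133) = -468160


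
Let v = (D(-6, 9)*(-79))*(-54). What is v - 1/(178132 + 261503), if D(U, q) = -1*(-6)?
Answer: 11252897459/439635 ≈ 25596.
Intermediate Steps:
D(U, q) = 6
v = 25596 (v = (6*(-79))*(-54) = -474*(-54) = 25596)
v - 1/(178132 + 261503) = 25596 - 1/(178132 + 261503) = 25596 - 1/439635 = 11252897459/439635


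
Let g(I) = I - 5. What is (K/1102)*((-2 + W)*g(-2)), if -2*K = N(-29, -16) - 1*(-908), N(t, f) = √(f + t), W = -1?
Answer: -4767/551 - 63*I*√5/2204 ≈ -8.6515 - 0.063917*I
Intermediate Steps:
g(I) = -5 + I
K = -454 - 3*I*√5/2 (K = -(√(-16 - 29) - 1*(-908))/2 = -(√(-45) + 908)/2 = -(3*I*√5 + 908)/2 = -(908 + 3*I*√5)/2 = -454 - 3*I*√5/2 ≈ -454.0 - 3.3541*I)
(K/1102)*((-2 + W)*g(-2)) = ((-454 - 3*I*√5/2)/1102)*((-2 - 1)*(-5 - 2)) = ((-454 - 3*I*√5/2)*(1/1102))*(-3*(-7)) = (-227/551 - 3*I*√5/2204)*21 = -4767/551 - 63*I*√5/2204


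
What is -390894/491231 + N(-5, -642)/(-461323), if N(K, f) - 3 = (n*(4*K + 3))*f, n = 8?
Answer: -223220227527/226616158613 ≈ -0.98501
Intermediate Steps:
N(K, f) = 3 + f*(24 + 32*K) (N(K, f) = 3 + (8*(4*K + 3))*f = 3 + (8*(3 + 4*K))*f = 3 + (24 + 32*K)*f = 3 + f*(24 + 32*K))
-390894/491231 + N(-5, -642)/(-461323) = -390894/491231 + (3 + 24*(-642) + 32*(-5)*(-642))/(-461323) = -390894*1/491231 + (3 - 15408 + 102720)*(-1/461323) = -390894/491231 + 87315*(-1/461323) = -390894/491231 - 87315/461323 = -223220227527/226616158613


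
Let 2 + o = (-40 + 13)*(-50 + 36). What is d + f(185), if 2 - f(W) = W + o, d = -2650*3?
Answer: -8509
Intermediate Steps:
o = 376 (o = -2 + (-40 + 13)*(-50 + 36) = -2 - 27*(-14) = -2 + 378 = 376)
d = -7950
f(W) = -374 - W (f(W) = 2 - (W + 376) = 2 - (376 + W) = 2 + (-376 - W) = -374 - W)
d + f(185) = -7950 + (-374 - 1*185) = -7950 + (-374 - 185) = -7950 - 559 = -8509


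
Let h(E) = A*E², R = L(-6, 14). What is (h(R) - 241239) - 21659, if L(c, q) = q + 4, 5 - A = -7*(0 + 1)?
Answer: -259010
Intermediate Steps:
A = 12 (A = 5 - (-7)*(0 + 1) = 5 - (-7) = 5 - 1*(-7) = 5 + 7 = 12)
L(c, q) = 4 + q
R = 18 (R = 4 + 14 = 18)
h(E) = 12*E²
(h(R) - 241239) - 21659 = (12*18² - 241239) - 21659 = (12*324 - 241239) - 21659 = (3888 - 241239) - 21659 = -237351 - 21659 = -259010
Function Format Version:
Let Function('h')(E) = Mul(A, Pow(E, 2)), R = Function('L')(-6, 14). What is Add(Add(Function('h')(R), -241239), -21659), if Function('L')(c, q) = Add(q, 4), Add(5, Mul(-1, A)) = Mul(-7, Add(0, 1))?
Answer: -259010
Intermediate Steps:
A = 12 (A = Add(5, Mul(-1, Mul(-7, Add(0, 1)))) = Add(5, Mul(-1, Mul(-7, 1))) = Add(5, Mul(-1, -7)) = Add(5, 7) = 12)
Function('L')(c, q) = Add(4, q)
R = 18 (R = Add(4, 14) = 18)
Function('h')(E) = Mul(12, Pow(E, 2))
Add(Add(Function('h')(R), -241239), -21659) = Add(Add(Mul(12, Pow(18, 2)), -241239), -21659) = Add(Add(Mul(12, 324), -241239), -21659) = Add(Add(3888, -241239), -21659) = Add(-237351, -21659) = -259010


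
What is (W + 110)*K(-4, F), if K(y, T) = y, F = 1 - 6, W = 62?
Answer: -688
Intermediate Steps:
F = -5
(W + 110)*K(-4, F) = (62 + 110)*(-4) = 172*(-4) = -688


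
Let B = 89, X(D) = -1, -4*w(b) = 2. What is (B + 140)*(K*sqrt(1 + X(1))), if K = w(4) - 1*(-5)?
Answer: 0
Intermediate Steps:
w(b) = -1/2 (w(b) = -1/4*2 = -1/2)
K = 9/2 (K = -1/2 - 1*(-5) = -1/2 + 5 = 9/2 ≈ 4.5000)
(B + 140)*(K*sqrt(1 + X(1))) = (89 + 140)*(9*sqrt(1 - 1)/2) = 229*(9*sqrt(0)/2) = 229*((9/2)*0) = 229*0 = 0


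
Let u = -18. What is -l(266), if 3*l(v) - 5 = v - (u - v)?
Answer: -185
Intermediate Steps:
l(v) = 23/3 + 2*v/3 (l(v) = 5/3 + (v - (-18 - v))/3 = 5/3 + (v + (18 + v))/3 = 5/3 + (18 + 2*v)/3 = 5/3 + (6 + 2*v/3) = 23/3 + 2*v/3)
-l(266) = -(23/3 + (⅔)*266) = -(23/3 + 532/3) = -1*185 = -185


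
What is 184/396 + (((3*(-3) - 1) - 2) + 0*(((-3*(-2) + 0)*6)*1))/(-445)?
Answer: 21658/44055 ≈ 0.49161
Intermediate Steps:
184/396 + (((3*(-3) - 1) - 2) + 0*(((-3*(-2) + 0)*6)*1))/(-445) = 184*(1/396) + (((-9 - 1) - 2) + 0*(((6 + 0)*6)*1))*(-1/445) = 46/99 + ((-10 - 2) + 0*((6*6)*1))*(-1/445) = 46/99 + (-12 + 0*(36*1))*(-1/445) = 46/99 + (-12 + 0*36)*(-1/445) = 46/99 + (-12 + 0)*(-1/445) = 46/99 - 12*(-1/445) = 46/99 + 12/445 = 21658/44055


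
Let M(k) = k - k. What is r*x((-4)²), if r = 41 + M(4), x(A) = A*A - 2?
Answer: 10414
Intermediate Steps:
x(A) = -2 + A² (x(A) = A² - 2 = -2 + A²)
M(k) = 0
r = 41 (r = 41 + 0 = 41)
r*x((-4)²) = 41*(-2 + ((-4)²)²) = 41*(-2 + 16²) = 41*(-2 + 256) = 41*254 = 10414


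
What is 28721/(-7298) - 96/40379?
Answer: -1160425867/294685942 ≈ -3.9378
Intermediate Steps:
28721/(-7298) - 96/40379 = 28721*(-1/7298) - 96*1/40379 = -28721/7298 - 96/40379 = -1160425867/294685942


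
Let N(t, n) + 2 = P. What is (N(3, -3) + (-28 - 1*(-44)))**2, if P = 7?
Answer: 441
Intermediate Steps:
N(t, n) = 5 (N(t, n) = -2 + 7 = 5)
(N(3, -3) + (-28 - 1*(-44)))**2 = (5 + (-28 - 1*(-44)))**2 = (5 + (-28 + 44))**2 = (5 + 16)**2 = 21**2 = 441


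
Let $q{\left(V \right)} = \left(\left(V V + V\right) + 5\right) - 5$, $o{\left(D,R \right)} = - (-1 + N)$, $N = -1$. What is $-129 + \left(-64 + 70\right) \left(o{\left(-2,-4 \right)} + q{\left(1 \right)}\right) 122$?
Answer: $2799$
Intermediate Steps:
$o{\left(D,R \right)} = 2$ ($o{\left(D,R \right)} = - (-1 - 1) = \left(-1\right) \left(-2\right) = 2$)
$q{\left(V \right)} = V + V^{2}$ ($q{\left(V \right)} = \left(\left(V^{2} + V\right) + 5\right) - 5 = \left(\left(V + V^{2}\right) + 5\right) - 5 = \left(5 + V + V^{2}\right) - 5 = V + V^{2}$)
$-129 + \left(-64 + 70\right) \left(o{\left(-2,-4 \right)} + q{\left(1 \right)}\right) 122 = -129 + \left(-64 + 70\right) \left(2 + 1 \left(1 + 1\right)\right) 122 = -129 + 6 \left(2 + 1 \cdot 2\right) 122 = -129 + 6 \left(2 + 2\right) 122 = -129 + 6 \cdot 4 \cdot 122 = -129 + 24 \cdot 122 = -129 + 2928 = 2799$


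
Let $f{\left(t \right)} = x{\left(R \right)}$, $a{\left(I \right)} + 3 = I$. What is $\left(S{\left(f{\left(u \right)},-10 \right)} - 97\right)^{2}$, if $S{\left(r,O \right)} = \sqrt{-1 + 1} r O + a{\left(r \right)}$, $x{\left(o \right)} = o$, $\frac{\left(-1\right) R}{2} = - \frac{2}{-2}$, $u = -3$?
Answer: $10404$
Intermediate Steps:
$R = -2$ ($R = - 2 \left(- \frac{2}{-2}\right) = - 2 \left(\left(-2\right) \left(- \frac{1}{2}\right)\right) = \left(-2\right) 1 = -2$)
$a{\left(I \right)} = -3 + I$
$f{\left(t \right)} = -2$
$S{\left(r,O \right)} = -3 + r$ ($S{\left(r,O \right)} = \sqrt{-1 + 1} r O + \left(-3 + r\right) = \sqrt{0} r O + \left(-3 + r\right) = 0 r O + \left(-3 + r\right) = 0 O + \left(-3 + r\right) = 0 + \left(-3 + r\right) = -3 + r$)
$\left(S{\left(f{\left(u \right)},-10 \right)} - 97\right)^{2} = \left(\left(-3 - 2\right) - 97\right)^{2} = \left(-5 - 97\right)^{2} = \left(-102\right)^{2} = 10404$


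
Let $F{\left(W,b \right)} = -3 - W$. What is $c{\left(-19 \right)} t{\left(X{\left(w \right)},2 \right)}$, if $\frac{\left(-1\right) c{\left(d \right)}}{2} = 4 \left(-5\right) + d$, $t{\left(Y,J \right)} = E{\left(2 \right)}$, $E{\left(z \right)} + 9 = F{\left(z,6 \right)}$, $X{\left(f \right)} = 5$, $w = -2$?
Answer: $-1092$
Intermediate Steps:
$E{\left(z \right)} = -12 - z$ ($E{\left(z \right)} = -9 - \left(3 + z\right) = -12 - z$)
$t{\left(Y,J \right)} = -14$ ($t{\left(Y,J \right)} = -12 - 2 = -14$)
$c{\left(d \right)} = 40 - 2 d$ ($c{\left(d \right)} = - 2 \left(4 \left(-5\right) + d\right) = - 2 \left(-20 + d\right) = 40 - 2 d$)
$c{\left(-19 \right)} t{\left(X{\left(w \right)},2 \right)} = \left(40 - -38\right) \left(-14\right) = \left(40 + 38\right) \left(-14\right) = 78 \left(-14\right) = -1092$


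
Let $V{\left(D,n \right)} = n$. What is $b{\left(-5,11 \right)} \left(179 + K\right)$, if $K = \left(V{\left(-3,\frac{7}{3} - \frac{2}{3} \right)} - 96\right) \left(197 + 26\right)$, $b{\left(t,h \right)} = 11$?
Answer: $- \frac{688292}{3} \approx -2.2943 \cdot 10^{5}$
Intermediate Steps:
$K = - \frac{63109}{3}$ ($K = \left(\left(\frac{7}{3} - \frac{2}{3}\right) - 96\right) \left(197 + 26\right) = \left(\left(7 \cdot \frac{1}{3} - \frac{2}{3}\right) - 96\right) 223 = \left(\left(\frac{7}{3} - \frac{2}{3}\right) - 96\right) 223 = \left(\frac{5}{3} - 96\right) 223 = \left(- \frac{283}{3}\right) 223 = - \frac{63109}{3} \approx -21036.0$)
$b{\left(-5,11 \right)} \left(179 + K\right) = 11 \left(179 - \frac{63109}{3}\right) = 11 \left(- \frac{62572}{3}\right) = - \frac{688292}{3}$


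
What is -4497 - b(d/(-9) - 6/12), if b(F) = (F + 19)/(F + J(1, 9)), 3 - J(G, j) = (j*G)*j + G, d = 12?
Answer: -2180942/485 ≈ -4496.8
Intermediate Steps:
J(G, j) = 3 - G - G*j² (J(G, j) = 3 - ((j*G)*j + G) = 3 - ((G*j)*j + G) = 3 - (G*j² + G) = 3 - (G + G*j²) = 3 + (-G - G*j²) = 3 - G - G*j²)
b(F) = (19 + F)/(-79 + F) (b(F) = (F + 19)/(F + (3 - 1*1 - 1*1*9²)) = (19 + F)/(F + (3 - 1 - 1*1*81)) = (19 + F)/(F + (3 - 1 - 81)) = (19 + F)/(F - 79) = (19 + F)/(-79 + F))
-4497 - b(d/(-9) - 6/12) = -4497 - (19 + (12/(-9) - 6/12))/(-79 + (12/(-9) - 6/12)) = -4497 - (19 + (12*(-⅑) - 6*1/12))/(-79 + (12*(-⅑) - 6*1/12)) = -4497 - (19 + (-4/3 - ½))/(-79 + (-4/3 - ½)) = -4497 - (19 - 11/6)/(-79 - 11/6) = -4497 - 103/((-485/6)*6) = -4497 - (-6)*103/(485*6) = -4497 - 1*(-103/485) = -4497 + 103/485 = -2180942/485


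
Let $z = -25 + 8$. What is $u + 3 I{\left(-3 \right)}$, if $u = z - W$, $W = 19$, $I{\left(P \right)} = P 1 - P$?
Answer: $-36$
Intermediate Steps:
$I{\left(P \right)} = 0$ ($I{\left(P \right)} = P - P = 0$)
$z = -17$
$u = -36$ ($u = -17 - 19 = -36$)
$u + 3 I{\left(-3 \right)} = -36 + 3 \cdot 0 = -36 + 0 = -36$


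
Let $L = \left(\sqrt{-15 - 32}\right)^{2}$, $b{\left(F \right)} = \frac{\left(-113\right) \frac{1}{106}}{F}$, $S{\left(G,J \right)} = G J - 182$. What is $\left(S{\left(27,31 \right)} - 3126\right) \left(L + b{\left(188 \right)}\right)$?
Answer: $\frac{2314657359}{19928} \approx 1.1615 \cdot 10^{5}$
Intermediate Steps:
$S{\left(G,J \right)} = -182 + G J$
$b{\left(F \right)} = - \frac{113}{106 F}$ ($b{\left(F \right)} = \frac{\left(-113\right) \frac{1}{106}}{F} = - \frac{113}{106 F}$)
$L = -47$ ($L = \left(\sqrt{-47}\right)^{2} = \left(i \sqrt{47}\right)^{2} = -47$)
$\left(S{\left(27,31 \right)} - 3126\right) \left(L + b{\left(188 \right)}\right) = \left(\left(-182 + 27 \cdot 31\right) - 3126\right) \left(-47 - \frac{113}{106 \cdot 188}\right) = \left(\left(-182 + 837\right) - 3126\right) \left(-47 - \frac{113}{19928}\right) = \left(655 - 3126\right) \left(-47 - \frac{113}{19928}\right) = \left(-2471\right) \left(- \frac{936729}{19928}\right) = \frac{2314657359}{19928}$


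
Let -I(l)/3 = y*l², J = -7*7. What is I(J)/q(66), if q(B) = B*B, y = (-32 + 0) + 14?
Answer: 7203/242 ≈ 29.764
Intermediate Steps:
J = -49
y = -18 (y = -32 + 14 = -18)
q(B) = B²
I(l) = 54*l² (I(l) = -(-54)*l² = 54*l²)
I(J)/q(66) = (54*(-49)²)/(66²) = (54*2401)/4356 = 129654*(1/4356) = 7203/242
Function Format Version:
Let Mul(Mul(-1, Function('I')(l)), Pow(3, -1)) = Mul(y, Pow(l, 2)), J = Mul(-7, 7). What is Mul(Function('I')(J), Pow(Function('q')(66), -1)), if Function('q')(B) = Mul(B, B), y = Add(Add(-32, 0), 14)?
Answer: Rational(7203, 242) ≈ 29.764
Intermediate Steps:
J = -49
y = -18 (y = Add(-32, 14) = -18)
Function('q')(B) = Pow(B, 2)
Function('I')(l) = Mul(54, Pow(l, 2)) (Function('I')(l) = Mul(-3, Mul(-18, Pow(l, 2))) = Mul(54, Pow(l, 2)))
Mul(Function('I')(J), Pow(Function('q')(66), -1)) = Mul(Mul(54, Pow(-49, 2)), Pow(Pow(66, 2), -1)) = Mul(Mul(54, 2401), Pow(4356, -1)) = Mul(129654, Rational(1, 4356)) = Rational(7203, 242)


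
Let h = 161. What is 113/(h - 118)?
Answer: 113/43 ≈ 2.6279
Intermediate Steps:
113/(h - 118) = 113/(161 - 118) = 113/43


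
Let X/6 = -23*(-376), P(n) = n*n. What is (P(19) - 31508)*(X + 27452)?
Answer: -2471202980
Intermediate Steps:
P(n) = n²
X = 51888 (X = 6*(-23*(-376)) = 6*8648 = 51888)
(P(19) - 31508)*(X + 27452) = (19² - 31508)*(51888 + 27452) = (361 - 31508)*79340 = -31147*79340 = -2471202980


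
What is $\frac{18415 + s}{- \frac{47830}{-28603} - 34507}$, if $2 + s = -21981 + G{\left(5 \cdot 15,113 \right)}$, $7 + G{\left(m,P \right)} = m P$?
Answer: $- \frac{140154700}{986955891} \approx -0.14201$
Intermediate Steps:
$G{\left(m,P \right)} = -7 + P m$ ($G{\left(m,P \right)} = -7 + m P = -7 + P m$)
$s = -13515$ ($s = -2 - \left(21988 - 565 \cdot 15\right) = -2 + \left(-21981 + \left(-7 + 113 \cdot 75\right)\right) = -2 + \left(-21981 + \left(-7 + 8475\right)\right) = -2 + \left(-21981 + 8468\right) = -2 - 13513 = -13515$)
$\frac{18415 + s}{- \frac{47830}{-28603} - 34507} = \frac{18415 - 13515}{- \frac{47830}{-28603} - 34507} = \frac{4900}{\left(-47830\right) \left(- \frac{1}{28603}\right) - 34507} = \frac{4900}{\frac{47830}{28603} - 34507} = \frac{4900}{- \frac{986955891}{28603}} = 4900 \left(- \frac{28603}{986955891}\right) = - \frac{140154700}{986955891}$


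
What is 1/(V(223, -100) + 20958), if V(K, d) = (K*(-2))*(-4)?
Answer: 1/22742 ≈ 4.3972e-5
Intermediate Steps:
V(K, d) = 8*K (V(K, d) = -2*K*(-4) = 8*K)
1/(V(223, -100) + 20958) = 1/(8*223 + 20958) = 1/(1784 + 20958) = 1/22742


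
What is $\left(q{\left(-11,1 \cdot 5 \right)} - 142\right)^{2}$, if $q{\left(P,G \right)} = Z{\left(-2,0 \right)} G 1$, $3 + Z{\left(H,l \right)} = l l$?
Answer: $24649$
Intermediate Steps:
$Z{\left(H,l \right)} = -3 + l^{2}$ ($Z{\left(H,l \right)} = -3 + l l = -3 + l^{2}$)
$q{\left(P,G \right)} = - 3 G$ ($q{\left(P,G \right)} = \left(-3 + 0^{2}\right) G 1 = \left(-3 + 0\right) G 1 = - 3 G 1 = - 3 G$)
$\left(q{\left(-11,1 \cdot 5 \right)} - 142\right)^{2} = \left(- 3 \cdot 1 \cdot 5 - 142\right)^{2} = \left(\left(-3\right) 5 - 142\right)^{2} = \left(-15 - 142\right)^{2} = \left(-157\right)^{2} = 24649$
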